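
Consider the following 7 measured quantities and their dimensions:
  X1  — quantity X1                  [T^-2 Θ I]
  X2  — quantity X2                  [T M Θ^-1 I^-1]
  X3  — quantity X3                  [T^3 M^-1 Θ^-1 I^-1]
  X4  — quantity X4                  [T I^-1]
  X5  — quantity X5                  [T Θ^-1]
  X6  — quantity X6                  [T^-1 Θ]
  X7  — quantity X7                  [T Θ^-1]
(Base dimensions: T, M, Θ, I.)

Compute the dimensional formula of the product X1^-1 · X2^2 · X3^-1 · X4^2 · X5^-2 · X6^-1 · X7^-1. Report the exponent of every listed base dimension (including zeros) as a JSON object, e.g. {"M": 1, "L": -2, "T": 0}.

{"T": 1, "M": 3, "Θ": 0, "I": -4}

Dimensional matrix (T×M×Θ×I by X1×X2×X3×X4×X5×X6×X7):
  T: [-2  1  3  1  1 -1  1]
  M: [ 0  1 -1  0  0  0  0]
  Θ: [ 1 -1 -1  0 -1  1 -1]
  I: [ 1 -1 -1 -1  0  0  0]
  [T]: (-1)·-2+(2)·1+(-1)·3+(2)·1+(-2)·1+(-1)·-1+(-1)·1 = 1
  [M]: (-1)·0+(2)·1+(-1)·-1+(2)·0+(-2)·0+(-1)·0+(-1)·0 = 3
  [Θ]: (-1)·1+(2)·-1+(-1)·-1+(2)·0+(-2)·-1+(-1)·1+(-1)·-1 = 0
  [I]: (-1)·1+(2)·-1+(-1)·-1+(2)·-1+(-2)·0+(-1)·0+(-1)·0 = -4
⇒ T M^3 I^-4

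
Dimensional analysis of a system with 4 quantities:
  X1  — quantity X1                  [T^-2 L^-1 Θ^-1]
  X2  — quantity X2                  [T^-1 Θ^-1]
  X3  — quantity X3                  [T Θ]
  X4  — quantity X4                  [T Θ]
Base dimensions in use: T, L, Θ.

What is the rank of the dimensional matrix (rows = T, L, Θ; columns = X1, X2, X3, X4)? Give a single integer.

2

Exponent matrix [T,L,Θ] × [X1,X2,X3,X4]:
  T: [-2 -1  1  1]
  L: [-1  0  0  0]
  Θ: [-1 -1  1  1]
RREF → pivots at {X1,X2} ⇒ r = 2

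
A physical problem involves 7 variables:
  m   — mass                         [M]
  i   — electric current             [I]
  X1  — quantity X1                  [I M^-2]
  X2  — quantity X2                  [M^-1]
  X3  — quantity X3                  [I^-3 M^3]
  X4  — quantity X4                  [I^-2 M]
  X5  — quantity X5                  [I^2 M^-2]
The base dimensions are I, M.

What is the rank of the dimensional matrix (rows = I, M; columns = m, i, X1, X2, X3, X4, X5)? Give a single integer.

2

Dimensional matrix (I×M by m×i×X1×X2×X3×X4×X5):
  I: [ 0  1  1  0 -3 -2  2]
  M: [ 1  0 -2 -1  3  1 -2]
RREF → pivots at {m,i} ⇒ r = 2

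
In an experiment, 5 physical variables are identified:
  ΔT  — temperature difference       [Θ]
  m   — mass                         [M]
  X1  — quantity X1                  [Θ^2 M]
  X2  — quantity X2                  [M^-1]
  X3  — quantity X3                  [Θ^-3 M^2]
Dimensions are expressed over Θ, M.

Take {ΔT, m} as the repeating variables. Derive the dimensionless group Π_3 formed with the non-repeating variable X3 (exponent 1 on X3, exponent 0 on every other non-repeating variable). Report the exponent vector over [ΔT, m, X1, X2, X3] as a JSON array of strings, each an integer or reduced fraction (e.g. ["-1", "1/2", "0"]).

Write exponents as rows Θ,M / cols ΔT,m,X1,X2,X3:
  Θ: [ 1  0  2  0 -3]
  M: [ 0  1  1 -1  2]
Row reduction gives pivot columns ΔT,m; rank = 2
Repeat: ΔT,m; free: X1,X2,X3
RREF:
  r0: [   1    0    2    0   -3]
  r1: [   0    1    1   -1    2]
Fix exponent of X3 at 1, X1 at 0, X2 at 0; solve each RREF row for its pivot's exponent:
  r0: exp(ΔT) + (-3)·1 = 0 ⇒ exp(ΔT) = 3
  r1: exp(m) + (2)·1 = 0 ⇒ exp(m) = -2
Π_3 = ΔT^3 · m^-2 · X3

["3", "-2", "0", "0", "1"]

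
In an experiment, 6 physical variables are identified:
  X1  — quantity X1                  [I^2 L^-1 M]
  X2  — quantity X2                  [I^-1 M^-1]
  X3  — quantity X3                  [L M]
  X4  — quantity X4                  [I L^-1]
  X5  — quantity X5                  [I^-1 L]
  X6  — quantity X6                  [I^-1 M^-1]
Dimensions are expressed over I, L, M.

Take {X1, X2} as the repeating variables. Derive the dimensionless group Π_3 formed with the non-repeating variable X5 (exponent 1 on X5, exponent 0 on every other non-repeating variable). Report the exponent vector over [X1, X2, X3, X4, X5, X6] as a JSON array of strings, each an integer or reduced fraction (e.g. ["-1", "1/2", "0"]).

Dimensional matrix (I×L×M by X1×X2×X3×X4×X5×X6):
  I: [ 2 -1  0  1 -1 -1]
  L: [-1  0  1 -1  1  0]
  M: [ 1 -1  1  0  0 -1]
Row reduction gives pivot columns X1,X2; rank = 2
Pivot set = {X1,X2}, free = {X3,X4,X5,X6}
RREF:
  r0: [   1    0   -1    1   -1    0]
  r1: [   0    1   -2    1   -1    1]
  r2: [   0    0    0    0    0    0]
Fix exponent of X5 at 1, X3 at 0, X4 at 0, X6 at 0; solve each RREF row for its pivot's exponent:
  r0: exp(X1) + (-1)·1 = 0 ⇒ exp(X1) = 1
  r1: exp(X2) + (-1)·1 = 0 ⇒ exp(X2) = 1
Π_3 = X1 · X2 · X5

["1", "1", "0", "0", "1", "0"]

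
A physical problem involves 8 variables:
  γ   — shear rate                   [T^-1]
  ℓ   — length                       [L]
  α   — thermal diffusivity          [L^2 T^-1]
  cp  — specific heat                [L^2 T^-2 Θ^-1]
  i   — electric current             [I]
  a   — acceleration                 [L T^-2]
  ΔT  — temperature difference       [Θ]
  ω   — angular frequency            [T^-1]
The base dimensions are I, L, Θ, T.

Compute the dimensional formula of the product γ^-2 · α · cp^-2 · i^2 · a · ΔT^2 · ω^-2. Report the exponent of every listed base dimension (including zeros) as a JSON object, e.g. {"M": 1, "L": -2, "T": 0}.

{"I": 2, "L": -1, "Θ": 4, "T": 5}

Write exponents as rows I,L,Θ,T / cols γ,ℓ,α,cp,i,a,ΔT,ω:
  I: [ 0  0  0  0  1  0  0  0]
  L: [ 0  1  2  2  0  1  0  0]
  Θ: [ 0  0  0 -1  0  0  1  0]
  T: [-1  0 -1 -2  0 -2  0 -1]
  [I]: (-2)·0+(1)·0+(-2)·0+(2)·1+(1)·0+(2)·0+(-2)·0 = 2
  [L]: (-2)·0+(1)·2+(-2)·2+(2)·0+(1)·1+(2)·0+(-2)·0 = -1
  [Θ]: (-2)·0+(1)·0+(-2)·-1+(2)·0+(1)·0+(2)·1+(-2)·0 = 4
  [T]: (-2)·-1+(1)·-1+(-2)·-2+(2)·0+(1)·-2+(2)·0+(-2)·-1 = 5
⇒ I^2 L^-1 Θ^4 T^5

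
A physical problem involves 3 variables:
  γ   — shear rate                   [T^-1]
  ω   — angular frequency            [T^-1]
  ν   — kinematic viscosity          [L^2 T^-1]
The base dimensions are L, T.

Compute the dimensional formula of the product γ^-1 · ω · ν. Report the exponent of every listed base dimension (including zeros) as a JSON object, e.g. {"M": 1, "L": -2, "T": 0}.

{"L": 2, "T": -1}

Write exponents as rows L,T / cols γ,ω,ν:
  L: [ 0  0  2]
  T: [-1 -1 -1]
  [L]: (-1)·0+(1)·0+(1)·2 = 2
  [T]: (-1)·-1+(1)·-1+(1)·-1 = -1
⇒ L^2 T^-1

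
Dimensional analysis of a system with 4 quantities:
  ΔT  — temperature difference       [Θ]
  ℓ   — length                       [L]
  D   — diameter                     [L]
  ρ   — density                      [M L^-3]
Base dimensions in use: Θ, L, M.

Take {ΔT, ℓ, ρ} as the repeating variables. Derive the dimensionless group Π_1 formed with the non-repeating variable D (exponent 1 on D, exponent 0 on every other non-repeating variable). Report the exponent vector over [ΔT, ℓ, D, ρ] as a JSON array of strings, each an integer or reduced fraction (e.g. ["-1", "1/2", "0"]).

["0", "-1", "1", "0"]

Dimensional matrix (Θ×L×M by ΔT×ℓ×D×ρ):
  Θ: [ 1  0  0  0]
  L: [ 0  1  1 -3]
  M: [ 0  0  0  1]
Row reduction gives pivot columns ΔT,ℓ,ρ; rank = 3
Repeat: ΔT,ℓ,ρ; free: D
RREF:
  r0: [   1    0    0    0]
  r1: [   0    1    1    0]
  r2: [   0    0    0    1]
Fix exponent of D at 1; solve each RREF row for its pivot's exponent:
  r0: exp(ΔT) + (0)·1 = 0 ⇒ exp(ΔT) = 0
  r1: exp(ℓ) + (1)·1 = 0 ⇒ exp(ℓ) = -1
  r2: exp(ρ) + (0)·1 = 0 ⇒ exp(ρ) = 0
Π_1 = ℓ^-1 · D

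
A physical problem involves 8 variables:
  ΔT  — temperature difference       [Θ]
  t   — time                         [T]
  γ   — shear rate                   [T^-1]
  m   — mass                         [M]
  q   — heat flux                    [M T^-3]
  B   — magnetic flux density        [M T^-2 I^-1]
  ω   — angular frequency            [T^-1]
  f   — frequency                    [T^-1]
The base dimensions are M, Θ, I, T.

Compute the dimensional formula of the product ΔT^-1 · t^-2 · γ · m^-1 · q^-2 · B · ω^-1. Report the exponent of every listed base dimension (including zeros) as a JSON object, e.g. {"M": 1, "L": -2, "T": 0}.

{"M": -2, "Θ": -1, "I": -1, "T": 2}

Dimensional matrix (M×Θ×I×T by ΔT×t×γ×m×q×B×ω×f):
  M: [ 0  0  0  1  1  1  0  0]
  Θ: [ 1  0  0  0  0  0  0  0]
  I: [ 0  0  0  0  0 -1  0  0]
  T: [ 0  1 -1  0 -3 -2 -1 -1]
  [M]: (-1)·0+(-2)·0+(1)·0+(-1)·1+(-2)·1+(1)·1+(-1)·0 = -2
  [Θ]: (-1)·1+(-2)·0+(1)·0+(-1)·0+(-2)·0+(1)·0+(-1)·0 = -1
  [I]: (-1)·0+(-2)·0+(1)·0+(-1)·0+(-2)·0+(1)·-1+(-1)·0 = -1
  [T]: (-1)·0+(-2)·1+(1)·-1+(-1)·0+(-2)·-3+(1)·-2+(-1)·-1 = 2
⇒ M^-2 Θ^-1 I^-1 T^2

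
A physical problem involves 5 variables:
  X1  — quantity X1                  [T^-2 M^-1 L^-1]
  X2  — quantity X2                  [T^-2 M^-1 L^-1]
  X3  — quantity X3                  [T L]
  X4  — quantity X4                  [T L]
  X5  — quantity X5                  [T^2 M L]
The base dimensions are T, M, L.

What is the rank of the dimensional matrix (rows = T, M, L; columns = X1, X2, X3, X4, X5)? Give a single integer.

2

Write exponents as rows T,M,L / cols X1,X2,X3,X4,X5:
  T: [-2 -2  1  1  2]
  M: [-1 -1  0  0  1]
  L: [-1 -1  1  1  1]
RREF → pivots at {X1,X3} ⇒ r = 2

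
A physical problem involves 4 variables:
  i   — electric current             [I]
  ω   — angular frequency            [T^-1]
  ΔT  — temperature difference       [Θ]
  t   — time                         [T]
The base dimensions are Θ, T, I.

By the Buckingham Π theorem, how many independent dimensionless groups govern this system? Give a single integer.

Exponent matrix [Θ,T,I] × [i,ω,ΔT,t]:
  Θ: [ 0  0  1  0]
  T: [ 0 -1  0  1]
  I: [ 1  0  0  0]
Echelon form has 3 nonzero rows (pivots: i,ω,ΔT)
Π count = n − r = 4 − 3 = 1

1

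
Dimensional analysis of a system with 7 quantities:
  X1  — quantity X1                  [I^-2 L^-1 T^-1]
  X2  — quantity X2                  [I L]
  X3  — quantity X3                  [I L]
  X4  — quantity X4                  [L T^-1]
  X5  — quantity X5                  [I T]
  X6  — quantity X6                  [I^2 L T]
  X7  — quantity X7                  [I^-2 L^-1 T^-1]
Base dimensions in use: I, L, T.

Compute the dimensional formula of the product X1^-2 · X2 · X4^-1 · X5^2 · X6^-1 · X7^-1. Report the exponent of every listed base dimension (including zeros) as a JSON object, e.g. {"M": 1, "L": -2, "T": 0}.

Dimensional matrix (I×L×T by X1×X2×X3×X4×X5×X6×X7):
  I: [-2  1  1  0  1  2 -2]
  L: [-1  1  1  1  0  1 -1]
  T: [-1  0  0 -1  1  1 -1]
  [I]: (-2)·-2+(1)·1+(-1)·0+(2)·1+(-1)·2+(-1)·-2 = 7
  [L]: (-2)·-1+(1)·1+(-1)·1+(2)·0+(-1)·1+(-1)·-1 = 2
  [T]: (-2)·-1+(1)·0+(-1)·-1+(2)·1+(-1)·1+(-1)·-1 = 5
⇒ I^7 L^2 T^5

{"I": 7, "L": 2, "T": 5}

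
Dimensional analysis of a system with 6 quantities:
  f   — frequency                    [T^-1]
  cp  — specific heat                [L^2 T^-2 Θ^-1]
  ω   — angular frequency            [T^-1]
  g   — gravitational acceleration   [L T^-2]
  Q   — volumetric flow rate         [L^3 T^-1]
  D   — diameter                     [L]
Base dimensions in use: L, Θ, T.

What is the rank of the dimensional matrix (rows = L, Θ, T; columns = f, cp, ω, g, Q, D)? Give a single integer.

Exponent matrix [L,Θ,T] × [f,cp,ω,g,Q,D]:
  L: [ 0  2  0  1  3  1]
  Θ: [ 0 -1  0  0  0  0]
  T: [-1 -2 -1 -2 -1  0]
Row reduction gives pivot columns f,cp,g; rank = 3

3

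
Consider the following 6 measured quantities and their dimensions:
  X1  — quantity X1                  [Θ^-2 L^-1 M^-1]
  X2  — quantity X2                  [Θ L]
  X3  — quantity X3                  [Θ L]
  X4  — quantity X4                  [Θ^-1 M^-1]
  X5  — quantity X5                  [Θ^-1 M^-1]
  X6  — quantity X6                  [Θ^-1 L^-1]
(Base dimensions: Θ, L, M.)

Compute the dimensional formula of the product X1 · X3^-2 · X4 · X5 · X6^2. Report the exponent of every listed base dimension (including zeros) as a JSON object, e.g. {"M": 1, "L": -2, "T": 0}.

Dimensional matrix (Θ×L×M by X1×X2×X3×X4×X5×X6):
  Θ: [-2  1  1 -1 -1 -1]
  L: [-1  1  1  0  0 -1]
  M: [-1  0  0 -1 -1  0]
  [Θ]: (1)·-2+(-2)·1+(1)·-1+(1)·-1+(2)·-1 = -8
  [L]: (1)·-1+(-2)·1+(1)·0+(1)·0+(2)·-1 = -5
  [M]: (1)·-1+(-2)·0+(1)·-1+(1)·-1+(2)·0 = -3
⇒ Θ^-8 L^-5 M^-3

{"Θ": -8, "L": -5, "M": -3}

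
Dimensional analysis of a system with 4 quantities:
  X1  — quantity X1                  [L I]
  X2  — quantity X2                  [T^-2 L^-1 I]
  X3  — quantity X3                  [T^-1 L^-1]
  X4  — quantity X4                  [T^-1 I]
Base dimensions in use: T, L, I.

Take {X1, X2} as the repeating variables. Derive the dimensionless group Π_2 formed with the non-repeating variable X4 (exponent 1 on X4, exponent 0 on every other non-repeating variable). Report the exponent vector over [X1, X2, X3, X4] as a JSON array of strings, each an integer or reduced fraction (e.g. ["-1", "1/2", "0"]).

["-1/2", "-1/2", "0", "1"]

Write exponents as rows T,L,I / cols X1,X2,X3,X4:
  T: [ 0 -2 -1 -1]
  L: [ 1 -1 -1  0]
  I: [ 1  1  0  1]
Echelon form has 2 nonzero rows (pivots: X1,X2)
Pivot set = {X1,X2}, free = {X3,X4}
RREF:
  r0: [   1    0 -1/2  1/2]
  r1: [   0    1  1/2  1/2]
  r2: [   0    0    0    0]
Fix exponent of X4 at 1, X3 at 0; solve each RREF row for its pivot's exponent:
  r0: exp(X1) + (1/2)·1 = 0 ⇒ exp(X1) = -1/2
  r1: exp(X2) + (1/2)·1 = 0 ⇒ exp(X2) = -1/2
Π_2 = X1^(-1/2) · X2^(-1/2) · X4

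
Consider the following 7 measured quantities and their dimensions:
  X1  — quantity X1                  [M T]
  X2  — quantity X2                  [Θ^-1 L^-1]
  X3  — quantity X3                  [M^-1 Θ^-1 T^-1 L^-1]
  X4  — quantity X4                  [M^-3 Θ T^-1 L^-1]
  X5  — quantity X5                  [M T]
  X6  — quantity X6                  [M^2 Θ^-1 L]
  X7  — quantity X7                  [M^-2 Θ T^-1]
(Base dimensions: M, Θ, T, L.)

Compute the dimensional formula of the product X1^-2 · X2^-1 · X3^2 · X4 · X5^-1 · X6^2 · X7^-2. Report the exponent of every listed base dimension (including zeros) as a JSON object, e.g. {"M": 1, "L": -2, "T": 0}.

Exponent matrix [M,Θ,T,L] × [X1,X2,X3,X4,X5,X6,X7]:
  M: [ 1  0 -1 -3  1  2 -2]
  Θ: [ 0 -1 -1  1  0 -1  1]
  T: [ 1  0 -1 -1  1  0 -1]
  L: [ 0 -1 -1 -1  0  1  0]
  [M]: (-2)·1+(-1)·0+(2)·-1+(1)·-3+(-1)·1+(2)·2+(-2)·-2 = 0
  [Θ]: (-2)·0+(-1)·-1+(2)·-1+(1)·1+(-1)·0+(2)·-1+(-2)·1 = -4
  [T]: (-2)·1+(-1)·0+(2)·-1+(1)·-1+(-1)·1+(2)·0+(-2)·-1 = -4
  [L]: (-2)·0+(-1)·-1+(2)·-1+(1)·-1+(-1)·0+(2)·1+(-2)·0 = 0
⇒ Θ^-4 T^-4

{"M": 0, "Θ": -4, "T": -4, "L": 0}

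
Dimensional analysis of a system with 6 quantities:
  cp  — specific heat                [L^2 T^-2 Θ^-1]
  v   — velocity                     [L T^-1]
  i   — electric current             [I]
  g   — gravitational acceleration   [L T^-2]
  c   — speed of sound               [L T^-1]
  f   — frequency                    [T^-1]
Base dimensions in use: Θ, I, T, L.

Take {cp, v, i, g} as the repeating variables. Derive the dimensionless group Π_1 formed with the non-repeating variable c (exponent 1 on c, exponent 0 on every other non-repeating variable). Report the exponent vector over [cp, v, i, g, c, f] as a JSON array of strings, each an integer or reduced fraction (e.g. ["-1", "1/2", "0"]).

Dimensional matrix (Θ×I×T×L by cp×v×i×g×c×f):
  Θ: [-1  0  0  0  0  0]
  I: [ 0  0  1  0  0  0]
  T: [-2 -1  0 -2 -1 -1]
  L: [ 2  1  0  1  1  0]
Echelon form has 4 nonzero rows (pivots: cp,v,i,g)
Pivot set = {cp,v,i,g}, free = {c,f}
RREF:
  r0: [   1    0    0    0    0    0]
  r1: [   0    1    0    0    1   -1]
  r2: [   0    0    1    0    0    0]
  r3: [   0    0    0    1    0    1]
Fix exponent of c at 1, f at 0; solve each RREF row for its pivot's exponent:
  r0: exp(cp) + (0)·1 = 0 ⇒ exp(cp) = 0
  r1: exp(v) + (1)·1 = 0 ⇒ exp(v) = -1
  r2: exp(i) + (0)·1 = 0 ⇒ exp(i) = 0
  r3: exp(g) + (0)·1 = 0 ⇒ exp(g) = 0
Π_1 = v^-1 · c

["0", "-1", "0", "0", "1", "0"]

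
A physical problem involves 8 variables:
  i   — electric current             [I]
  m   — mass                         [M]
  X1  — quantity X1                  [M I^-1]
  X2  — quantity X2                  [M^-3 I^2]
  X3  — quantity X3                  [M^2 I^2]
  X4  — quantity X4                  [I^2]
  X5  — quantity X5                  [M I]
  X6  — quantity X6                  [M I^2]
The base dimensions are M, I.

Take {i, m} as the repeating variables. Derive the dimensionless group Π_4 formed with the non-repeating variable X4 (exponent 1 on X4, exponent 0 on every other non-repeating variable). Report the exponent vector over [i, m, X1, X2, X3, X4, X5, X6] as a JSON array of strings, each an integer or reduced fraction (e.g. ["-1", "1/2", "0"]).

Dimensional matrix (M×I by i×m×X1×X2×X3×X4×X5×X6):
  M: [ 0  1  1 -3  2  0  1  1]
  I: [ 1  0 -1  2  2  2  1  2]
RREF → pivots at {i,m} ⇒ r = 2
Repeat: i,m; free: X1,X2,X3,X4,X5,X6
RREF:
  r0: [   1    0   -1    2    2    2    1    2]
  r1: [   0    1    1   -3    2    0    1    1]
Fix exponent of X4 at 1, X1 at 0, X2 at 0, X3 at 0, X5 at 0, X6 at 0; solve each RREF row for its pivot's exponent:
  r0: exp(i) + (2)·1 = 0 ⇒ exp(i) = -2
  r1: exp(m) + (0)·1 = 0 ⇒ exp(m) = 0
Π_4 = i^-2 · X4

["-2", "0", "0", "0", "0", "1", "0", "0"]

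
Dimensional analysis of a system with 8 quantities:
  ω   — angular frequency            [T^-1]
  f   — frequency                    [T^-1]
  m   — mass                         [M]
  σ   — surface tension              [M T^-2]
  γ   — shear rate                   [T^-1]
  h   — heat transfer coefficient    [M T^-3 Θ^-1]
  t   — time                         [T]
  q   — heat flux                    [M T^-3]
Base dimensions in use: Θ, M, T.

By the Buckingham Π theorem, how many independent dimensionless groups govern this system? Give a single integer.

5

Write exponents as rows Θ,M,T / cols ω,f,m,σ,γ,h,t,q:
  Θ: [ 0  0  0  0  0 -1  0  0]
  M: [ 0  0  1  1  0  1  0  1]
  T: [-1 -1  0 -2 -1 -3  1 -3]
RREF → pivots at {ω,m,h} ⇒ r = 3
n=8, r=3 ⇒ 5 dimensionless groups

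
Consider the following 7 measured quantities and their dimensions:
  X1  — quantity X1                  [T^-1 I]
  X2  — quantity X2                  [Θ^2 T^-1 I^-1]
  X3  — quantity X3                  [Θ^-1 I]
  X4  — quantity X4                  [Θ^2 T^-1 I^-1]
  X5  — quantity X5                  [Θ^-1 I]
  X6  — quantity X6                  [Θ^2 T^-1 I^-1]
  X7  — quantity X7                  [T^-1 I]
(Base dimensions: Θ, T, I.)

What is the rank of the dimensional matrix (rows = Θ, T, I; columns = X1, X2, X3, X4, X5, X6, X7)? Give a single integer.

2

Dimensional matrix (Θ×T×I by X1×X2×X3×X4×X5×X6×X7):
  Θ: [ 0  2 -1  2 -1  2  0]
  T: [-1 -1  0 -1  0 -1 -1]
  I: [ 1 -1  1 -1  1 -1  1]
RREF → pivots at {X1,X2} ⇒ r = 2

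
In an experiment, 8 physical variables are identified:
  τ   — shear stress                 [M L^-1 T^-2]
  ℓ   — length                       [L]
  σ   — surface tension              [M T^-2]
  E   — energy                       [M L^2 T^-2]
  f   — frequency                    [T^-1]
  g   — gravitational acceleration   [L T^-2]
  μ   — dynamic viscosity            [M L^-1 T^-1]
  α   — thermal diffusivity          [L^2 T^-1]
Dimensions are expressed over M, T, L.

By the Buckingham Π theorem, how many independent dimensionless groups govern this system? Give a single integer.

Dimensional matrix (M×T×L by τ×ℓ×σ×E×f×g×μ×α):
  M: [ 1  0  1  1  0  0  1  0]
  T: [-2  0 -2 -2 -1 -2 -1 -1]
  L: [-1  1  0  2  0  1 -1  2]
RREF → pivots at {τ,ℓ,f} ⇒ r = 3
n=8, r=3 ⇒ 5 dimensionless groups

5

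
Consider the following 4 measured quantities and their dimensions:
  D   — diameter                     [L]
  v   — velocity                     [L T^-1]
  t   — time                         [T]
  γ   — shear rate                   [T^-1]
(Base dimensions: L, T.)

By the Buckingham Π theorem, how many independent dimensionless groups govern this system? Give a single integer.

Dimensional matrix (L×T by D×v×t×γ):
  L: [ 1  1  0  0]
  T: [ 0 -1  1 -1]
Row reduction gives pivot columns D,v; rank = 2
n=4, r=2 ⇒ 2 dimensionless groups

2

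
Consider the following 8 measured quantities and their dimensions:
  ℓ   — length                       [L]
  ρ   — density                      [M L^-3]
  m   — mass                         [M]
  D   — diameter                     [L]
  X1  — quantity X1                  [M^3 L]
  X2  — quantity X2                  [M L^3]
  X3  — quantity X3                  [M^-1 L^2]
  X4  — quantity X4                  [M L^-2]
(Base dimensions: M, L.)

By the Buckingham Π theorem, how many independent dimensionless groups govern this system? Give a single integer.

Exponent matrix [M,L] × [ℓ,ρ,m,D,X1,X2,X3,X4]:
  M: [ 0  1  1  0  3  1 -1  1]
  L: [ 1 -3  0  1  1  3  2 -2]
RREF → pivots at {ℓ,ρ} ⇒ r = 2
n=8, r=2 ⇒ 6 dimensionless groups

6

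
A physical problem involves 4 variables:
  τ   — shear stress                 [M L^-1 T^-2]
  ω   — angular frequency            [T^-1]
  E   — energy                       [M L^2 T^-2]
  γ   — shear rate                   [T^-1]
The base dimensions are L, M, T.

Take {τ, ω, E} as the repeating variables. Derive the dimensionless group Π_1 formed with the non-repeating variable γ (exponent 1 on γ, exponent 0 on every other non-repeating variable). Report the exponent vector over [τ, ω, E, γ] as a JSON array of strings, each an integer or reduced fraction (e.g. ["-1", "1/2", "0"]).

["0", "-1", "0", "1"]

Write exponents as rows L,M,T / cols τ,ω,E,γ:
  L: [-1  0  2  0]
  M: [ 1  0  1  0]
  T: [-2 -1 -2 -1]
Row reduction gives pivot columns τ,ω,E; rank = 3
Pivot set = {τ,ω,E}, free = {γ}
RREF:
  r0: [   1    0    0    0]
  r1: [   0    1    0    1]
  r2: [   0    0    1    0]
Fix exponent of γ at 1; solve each RREF row for its pivot's exponent:
  r0: exp(τ) + (0)·1 = 0 ⇒ exp(τ) = 0
  r1: exp(ω) + (1)·1 = 0 ⇒ exp(ω) = -1
  r2: exp(E) + (0)·1 = 0 ⇒ exp(E) = 0
Π_1 = ω^-1 · γ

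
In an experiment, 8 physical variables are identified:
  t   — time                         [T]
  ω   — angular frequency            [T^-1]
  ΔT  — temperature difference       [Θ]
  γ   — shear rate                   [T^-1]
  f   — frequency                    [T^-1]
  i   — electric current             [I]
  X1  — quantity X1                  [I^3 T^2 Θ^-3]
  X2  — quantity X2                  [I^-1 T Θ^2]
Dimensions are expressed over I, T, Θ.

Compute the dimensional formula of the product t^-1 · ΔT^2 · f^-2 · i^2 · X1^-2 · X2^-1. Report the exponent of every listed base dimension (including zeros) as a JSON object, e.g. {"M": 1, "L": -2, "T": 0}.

{"I": -3, "T": -4, "Θ": 6}

Dimensional matrix (I×T×Θ by t×ω×ΔT×γ×f×i×X1×X2):
  I: [ 0  0  0  0  0  1  3 -1]
  T: [ 1 -1  0 -1 -1  0  2  1]
  Θ: [ 0  0  1  0  0  0 -3  2]
  [I]: (-1)·0+(2)·0+(-2)·0+(2)·1+(-2)·3+(-1)·-1 = -3
  [T]: (-1)·1+(2)·0+(-2)·-1+(2)·0+(-2)·2+(-1)·1 = -4
  [Θ]: (-1)·0+(2)·1+(-2)·0+(2)·0+(-2)·-3+(-1)·2 = 6
⇒ I^-3 T^-4 Θ^6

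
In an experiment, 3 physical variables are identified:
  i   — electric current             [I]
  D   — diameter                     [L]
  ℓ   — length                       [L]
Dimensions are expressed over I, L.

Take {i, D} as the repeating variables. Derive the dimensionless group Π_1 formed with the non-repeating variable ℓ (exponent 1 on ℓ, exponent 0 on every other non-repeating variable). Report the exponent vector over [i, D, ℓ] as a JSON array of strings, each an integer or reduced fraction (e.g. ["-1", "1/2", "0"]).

["0", "-1", "1"]

Exponent matrix [I,L] × [i,D,ℓ]:
  I: [ 1  0  0]
  L: [ 0  1  1]
RREF → pivots at {i,D} ⇒ r = 2
Pivot set = {i,D}, free = {ℓ}
RREF:
  r0: [   1    0    0]
  r1: [   0    1    1]
Fix exponent of ℓ at 1; solve each RREF row for its pivot's exponent:
  r0: exp(i) + (0)·1 = 0 ⇒ exp(i) = 0
  r1: exp(D) + (1)·1 = 0 ⇒ exp(D) = -1
Π_1 = D^-1 · ℓ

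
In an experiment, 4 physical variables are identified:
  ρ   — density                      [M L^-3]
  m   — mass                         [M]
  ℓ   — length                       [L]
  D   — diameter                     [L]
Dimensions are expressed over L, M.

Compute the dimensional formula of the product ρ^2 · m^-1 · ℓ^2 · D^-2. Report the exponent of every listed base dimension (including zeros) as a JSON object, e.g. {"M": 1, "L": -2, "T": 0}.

Exponent matrix [L,M] × [ρ,m,ℓ,D]:
  L: [-3  0  1  1]
  M: [ 1  1  0  0]
  [L]: (2)·-3+(-1)·0+(2)·1+(-2)·1 = -6
  [M]: (2)·1+(-1)·1+(2)·0+(-2)·0 = 1
⇒ L^-6 M

{"L": -6, "M": 1}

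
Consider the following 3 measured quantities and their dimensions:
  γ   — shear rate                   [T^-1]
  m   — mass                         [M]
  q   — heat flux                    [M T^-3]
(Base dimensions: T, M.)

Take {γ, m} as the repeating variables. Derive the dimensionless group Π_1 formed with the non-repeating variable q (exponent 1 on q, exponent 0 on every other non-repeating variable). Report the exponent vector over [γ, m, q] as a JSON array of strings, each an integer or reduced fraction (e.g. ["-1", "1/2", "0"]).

["-3", "-1", "1"]

Dimensional matrix (T×M by γ×m×q):
  T: [-1  0 -3]
  M: [ 0  1  1]
Echelon form has 2 nonzero rows (pivots: γ,m)
Pivot set = {γ,m}, free = {q}
RREF:
  r0: [   1    0    3]
  r1: [   0    1    1]
Fix exponent of q at 1; solve each RREF row for its pivot's exponent:
  r0: exp(γ) + (3)·1 = 0 ⇒ exp(γ) = -3
  r1: exp(m) + (1)·1 = 0 ⇒ exp(m) = -1
Π_1 = γ^-3 · m^-1 · q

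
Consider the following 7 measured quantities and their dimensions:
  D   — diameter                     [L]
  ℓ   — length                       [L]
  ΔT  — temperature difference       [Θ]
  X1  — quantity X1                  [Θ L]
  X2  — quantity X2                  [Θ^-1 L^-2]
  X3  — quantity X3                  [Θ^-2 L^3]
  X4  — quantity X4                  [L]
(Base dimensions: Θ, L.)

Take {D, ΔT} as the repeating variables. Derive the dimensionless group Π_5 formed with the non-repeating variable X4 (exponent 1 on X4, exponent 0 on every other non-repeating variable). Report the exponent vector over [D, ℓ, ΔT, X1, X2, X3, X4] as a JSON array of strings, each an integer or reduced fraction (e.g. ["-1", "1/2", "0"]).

Dimensional matrix (Θ×L by D×ℓ×ΔT×X1×X2×X3×X4):
  Θ: [ 0  0  1  1 -1 -2  0]
  L: [ 1  1  0  1 -2  3  1]
RREF → pivots at {D,ΔT} ⇒ r = 2
Repeat: D,ΔT; free: ℓ,X1,X2,X3,X4
RREF:
  r0: [   1    1    0    1   -2    3    1]
  r1: [   0    0    1    1   -1   -2    0]
Fix exponent of X4 at 1, ℓ at 0, X1 at 0, X2 at 0, X3 at 0; solve each RREF row for its pivot's exponent:
  r0: exp(D) + (1)·1 = 0 ⇒ exp(D) = -1
  r1: exp(ΔT) + (0)·1 = 0 ⇒ exp(ΔT) = 0
Π_5 = D^-1 · X4

["-1", "0", "0", "0", "0", "0", "1"]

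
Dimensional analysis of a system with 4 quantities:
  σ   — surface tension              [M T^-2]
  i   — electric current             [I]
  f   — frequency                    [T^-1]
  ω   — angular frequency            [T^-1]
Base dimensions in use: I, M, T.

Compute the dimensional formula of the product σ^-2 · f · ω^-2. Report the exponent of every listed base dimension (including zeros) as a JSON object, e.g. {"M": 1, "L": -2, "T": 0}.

Write exponents as rows I,M,T / cols σ,i,f,ω:
  I: [ 0  1  0  0]
  M: [ 1  0  0  0]
  T: [-2  0 -1 -1]
  [I]: (-2)·0+(1)·0+(-2)·0 = 0
  [M]: (-2)·1+(1)·0+(-2)·0 = -2
  [T]: (-2)·-2+(1)·-1+(-2)·-1 = 5
⇒ M^-2 T^5

{"I": 0, "M": -2, "T": 5}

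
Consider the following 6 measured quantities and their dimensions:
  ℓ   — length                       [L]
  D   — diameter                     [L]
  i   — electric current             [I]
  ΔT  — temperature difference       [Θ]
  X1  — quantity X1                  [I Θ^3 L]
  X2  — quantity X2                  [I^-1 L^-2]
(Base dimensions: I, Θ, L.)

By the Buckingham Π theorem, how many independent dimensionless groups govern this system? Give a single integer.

Write exponents as rows I,Θ,L / cols ℓ,D,i,ΔT,X1,X2:
  I: [ 0  0  1  0  1 -1]
  Θ: [ 0  0  0  1  3  0]
  L: [ 1  1  0  0  1 -2]
Echelon form has 3 nonzero rows (pivots: ℓ,i,ΔT)
Π count = n − r = 6 − 3 = 3

3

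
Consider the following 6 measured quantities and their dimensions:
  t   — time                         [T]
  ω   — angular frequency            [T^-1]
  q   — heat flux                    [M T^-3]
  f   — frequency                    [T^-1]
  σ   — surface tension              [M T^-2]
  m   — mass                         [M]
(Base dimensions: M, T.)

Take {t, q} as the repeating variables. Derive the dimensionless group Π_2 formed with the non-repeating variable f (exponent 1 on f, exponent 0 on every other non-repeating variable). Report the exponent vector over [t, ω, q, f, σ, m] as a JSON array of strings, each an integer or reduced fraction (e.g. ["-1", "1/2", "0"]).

["1", "0", "0", "1", "0", "0"]

Write exponents as rows M,T / cols t,ω,q,f,σ,m:
  M: [ 0  0  1  0  1  1]
  T: [ 1 -1 -3 -1 -2  0]
Row reduction gives pivot columns t,q; rank = 2
Repeat: t,q; free: ω,f,σ,m
RREF:
  r0: [   1   -1    0   -1    1    3]
  r1: [   0    0    1    0    1    1]
Fix exponent of f at 1, ω at 0, σ at 0, m at 0; solve each RREF row for its pivot's exponent:
  r0: exp(t) + (-1)·1 = 0 ⇒ exp(t) = 1
  r1: exp(q) + (0)·1 = 0 ⇒ exp(q) = 0
Π_2 = t · f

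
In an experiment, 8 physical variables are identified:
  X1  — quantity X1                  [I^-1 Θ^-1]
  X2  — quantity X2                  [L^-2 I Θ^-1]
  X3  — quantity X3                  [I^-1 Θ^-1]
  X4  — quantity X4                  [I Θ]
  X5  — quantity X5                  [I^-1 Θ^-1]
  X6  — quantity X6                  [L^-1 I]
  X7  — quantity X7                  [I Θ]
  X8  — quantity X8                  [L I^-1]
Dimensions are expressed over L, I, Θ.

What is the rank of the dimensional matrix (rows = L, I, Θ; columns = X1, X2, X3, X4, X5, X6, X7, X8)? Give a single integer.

Exponent matrix [L,I,Θ] × [X1,X2,X3,X4,X5,X6,X7,X8]:
  L: [ 0 -2  0  0  0 -1  0  1]
  I: [-1  1 -1  1 -1  1  1 -1]
  Θ: [-1 -1 -1  1 -1  0  1  0]
Row reduction gives pivot columns X1,X2; rank = 2

2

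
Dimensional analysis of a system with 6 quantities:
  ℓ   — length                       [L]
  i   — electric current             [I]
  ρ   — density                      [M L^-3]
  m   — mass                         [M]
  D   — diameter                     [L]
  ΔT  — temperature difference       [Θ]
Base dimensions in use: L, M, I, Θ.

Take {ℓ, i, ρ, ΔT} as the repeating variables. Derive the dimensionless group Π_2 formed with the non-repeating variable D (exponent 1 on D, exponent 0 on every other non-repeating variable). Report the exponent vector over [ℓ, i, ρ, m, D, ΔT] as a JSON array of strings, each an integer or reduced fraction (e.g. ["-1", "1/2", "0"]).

["-1", "0", "0", "0", "1", "0"]

Exponent matrix [L,M,I,Θ] × [ℓ,i,ρ,m,D,ΔT]:
  L: [ 1  0 -3  0  1  0]
  M: [ 0  0  1  1  0  0]
  I: [ 0  1  0  0  0  0]
  Θ: [ 0  0  0  0  0  1]
Row reduction gives pivot columns ℓ,i,ρ,ΔT; rank = 4
Pivot set = {ℓ,i,ρ,ΔT}, free = {m,D}
RREF:
  r0: [   1    0    0    3    1    0]
  r1: [   0    1    0    0    0    0]
  r2: [   0    0    1    1    0    0]
  r3: [   0    0    0    0    0    1]
Fix exponent of D at 1, m at 0; solve each RREF row for its pivot's exponent:
  r0: exp(ℓ) + (1)·1 = 0 ⇒ exp(ℓ) = -1
  r1: exp(i) + (0)·1 = 0 ⇒ exp(i) = 0
  r2: exp(ρ) + (0)·1 = 0 ⇒ exp(ρ) = 0
  r3: exp(ΔT) + (0)·1 = 0 ⇒ exp(ΔT) = 0
Π_2 = ℓ^-1 · D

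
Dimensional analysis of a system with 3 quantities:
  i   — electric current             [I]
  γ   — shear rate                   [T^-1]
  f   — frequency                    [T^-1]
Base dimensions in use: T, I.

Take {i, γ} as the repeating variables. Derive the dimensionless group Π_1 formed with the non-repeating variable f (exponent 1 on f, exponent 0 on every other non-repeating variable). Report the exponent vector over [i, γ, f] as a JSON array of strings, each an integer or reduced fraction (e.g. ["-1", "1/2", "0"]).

Exponent matrix [T,I] × [i,γ,f]:
  T: [ 0 -1 -1]
  I: [ 1  0  0]
Row reduction gives pivot columns i,γ; rank = 2
Repeat: i,γ; free: f
RREF:
  r0: [   1    0    0]
  r1: [   0    1    1]
Fix exponent of f at 1; solve each RREF row for its pivot's exponent:
  r0: exp(i) + (0)·1 = 0 ⇒ exp(i) = 0
  r1: exp(γ) + (1)·1 = 0 ⇒ exp(γ) = -1
Π_1 = γ^-1 · f

["0", "-1", "1"]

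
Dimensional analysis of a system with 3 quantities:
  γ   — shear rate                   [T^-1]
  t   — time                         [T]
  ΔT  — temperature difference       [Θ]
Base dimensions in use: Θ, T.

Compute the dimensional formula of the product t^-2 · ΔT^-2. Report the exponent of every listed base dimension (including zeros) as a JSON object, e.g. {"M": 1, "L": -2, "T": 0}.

{"Θ": -2, "T": -2}

Exponent matrix [Θ,T] × [γ,t,ΔT]:
  Θ: [ 0  0  1]
  T: [-1  1  0]
  [Θ]: (-2)·0+(-2)·1 = -2
  [T]: (-2)·1+(-2)·0 = -2
⇒ Θ^-2 T^-2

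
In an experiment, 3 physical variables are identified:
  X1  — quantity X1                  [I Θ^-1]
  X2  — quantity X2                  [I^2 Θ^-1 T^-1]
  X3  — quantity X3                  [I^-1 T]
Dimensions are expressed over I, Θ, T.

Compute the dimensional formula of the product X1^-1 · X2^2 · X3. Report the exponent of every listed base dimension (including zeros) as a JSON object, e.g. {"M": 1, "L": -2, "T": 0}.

{"I": 2, "Θ": -1, "T": -1}

Dimensional matrix (I×Θ×T by X1×X2×X3):
  I: [ 1  2 -1]
  Θ: [-1 -1  0]
  T: [ 0 -1  1]
  [I]: (-1)·1+(2)·2+(1)·-1 = 2
  [Θ]: (-1)·-1+(2)·-1+(1)·0 = -1
  [T]: (-1)·0+(2)·-1+(1)·1 = -1
⇒ I^2 Θ^-1 T^-1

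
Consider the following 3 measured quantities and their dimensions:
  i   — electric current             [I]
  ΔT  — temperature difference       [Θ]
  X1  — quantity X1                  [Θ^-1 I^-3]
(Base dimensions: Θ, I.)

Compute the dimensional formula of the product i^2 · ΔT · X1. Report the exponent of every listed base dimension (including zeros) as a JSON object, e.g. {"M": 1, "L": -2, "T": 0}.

{"Θ": 0, "I": -1}

Dimensional matrix (Θ×I by i×ΔT×X1):
  Θ: [ 0  1 -1]
  I: [ 1  0 -3]
  [Θ]: (2)·0+(1)·1+(1)·-1 = 0
  [I]: (2)·1+(1)·0+(1)·-3 = -1
⇒ I^-1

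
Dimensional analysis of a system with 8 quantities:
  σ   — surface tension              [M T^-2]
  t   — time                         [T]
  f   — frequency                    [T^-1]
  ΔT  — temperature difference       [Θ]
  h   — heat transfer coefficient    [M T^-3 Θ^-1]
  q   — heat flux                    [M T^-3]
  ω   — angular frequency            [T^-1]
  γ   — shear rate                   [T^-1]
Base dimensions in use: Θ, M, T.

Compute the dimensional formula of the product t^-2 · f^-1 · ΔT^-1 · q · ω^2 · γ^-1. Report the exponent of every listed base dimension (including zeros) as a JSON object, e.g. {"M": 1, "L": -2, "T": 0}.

{"Θ": -1, "M": 1, "T": -5}

Exponent matrix [Θ,M,T] × [σ,t,f,ΔT,h,q,ω,γ]:
  Θ: [ 0  0  0  1 -1  0  0  0]
  M: [ 1  0  0  0  1  1  0  0]
  T: [-2  1 -1  0 -3 -3 -1 -1]
  [Θ]: (-2)·0+(-1)·0+(-1)·1+(1)·0+(2)·0+(-1)·0 = -1
  [M]: (-2)·0+(-1)·0+(-1)·0+(1)·1+(2)·0+(-1)·0 = 1
  [T]: (-2)·1+(-1)·-1+(-1)·0+(1)·-3+(2)·-1+(-1)·-1 = -5
⇒ Θ^-1 M T^-5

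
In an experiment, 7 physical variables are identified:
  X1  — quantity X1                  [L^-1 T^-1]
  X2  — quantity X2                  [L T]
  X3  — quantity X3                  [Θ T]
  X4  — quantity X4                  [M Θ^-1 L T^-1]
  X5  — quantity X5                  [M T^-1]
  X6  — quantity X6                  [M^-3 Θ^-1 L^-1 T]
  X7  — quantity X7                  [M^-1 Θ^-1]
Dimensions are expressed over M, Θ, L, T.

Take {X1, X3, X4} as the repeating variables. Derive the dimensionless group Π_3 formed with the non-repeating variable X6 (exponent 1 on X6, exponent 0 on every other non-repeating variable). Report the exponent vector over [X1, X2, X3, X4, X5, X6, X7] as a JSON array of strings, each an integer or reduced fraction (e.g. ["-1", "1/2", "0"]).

["2", "0", "4", "3", "0", "1", "0"]

Exponent matrix [M,Θ,L,T] × [X1,X2,X3,X4,X5,X6,X7]:
  M: [ 0  0  0  1  1 -3 -1]
  Θ: [ 0  0  1 -1  0 -1 -1]
  L: [-1  1  0  1  0 -1  0]
  T: [-1  1  1 -1 -1  1  0]
Echelon form has 3 nonzero rows (pivots: X1,X3,X4)
Repeat: X1,X3,X4; free: X2,X5,X6,X7
RREF:
  r0: [   1   -1    0    0    1   -2   -1]
  r1: [   0    0    1    0    1   -4   -2]
  r2: [   0    0    0    1    1   -3   -1]
  r3: [   0    0    0    0    0    0    0]
Fix exponent of X6 at 1, X2 at 0, X5 at 0, X7 at 0; solve each RREF row for its pivot's exponent:
  r0: exp(X1) + (-2)·1 = 0 ⇒ exp(X1) = 2
  r1: exp(X3) + (-4)·1 = 0 ⇒ exp(X3) = 4
  r2: exp(X4) + (-3)·1 = 0 ⇒ exp(X4) = 3
Π_3 = X1^2 · X3^4 · X4^3 · X6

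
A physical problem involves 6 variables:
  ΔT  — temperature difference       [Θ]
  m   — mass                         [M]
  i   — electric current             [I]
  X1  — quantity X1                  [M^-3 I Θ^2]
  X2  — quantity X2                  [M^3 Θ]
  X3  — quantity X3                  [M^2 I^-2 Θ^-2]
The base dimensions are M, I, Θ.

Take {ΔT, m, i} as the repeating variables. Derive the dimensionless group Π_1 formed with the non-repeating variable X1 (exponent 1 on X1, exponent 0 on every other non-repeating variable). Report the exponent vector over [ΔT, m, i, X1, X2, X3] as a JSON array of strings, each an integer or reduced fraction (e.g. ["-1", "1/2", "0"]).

Exponent matrix [M,I,Θ] × [ΔT,m,i,X1,X2,X3]:
  M: [ 0  1  0 -3  3  2]
  I: [ 0  0  1  1  0 -2]
  Θ: [ 1  0  0  2  1 -2]
Echelon form has 3 nonzero rows (pivots: ΔT,m,i)
Pivot set = {ΔT,m,i}, free = {X1,X2,X3}
RREF:
  r0: [   1    0    0    2    1   -2]
  r1: [   0    1    0   -3    3    2]
  r2: [   0    0    1    1    0   -2]
Fix exponent of X1 at 1, X2 at 0, X3 at 0; solve each RREF row for its pivot's exponent:
  r0: exp(ΔT) + (2)·1 = 0 ⇒ exp(ΔT) = -2
  r1: exp(m) + (-3)·1 = 0 ⇒ exp(m) = 3
  r2: exp(i) + (1)·1 = 0 ⇒ exp(i) = -1
Π_1 = ΔT^-2 · m^3 · i^-1 · X1

["-2", "3", "-1", "1", "0", "0"]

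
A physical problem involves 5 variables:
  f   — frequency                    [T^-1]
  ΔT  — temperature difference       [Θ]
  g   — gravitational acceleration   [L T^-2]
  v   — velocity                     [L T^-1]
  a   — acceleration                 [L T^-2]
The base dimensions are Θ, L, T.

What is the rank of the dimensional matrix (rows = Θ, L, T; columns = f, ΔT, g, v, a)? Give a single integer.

3

Write exponents as rows Θ,L,T / cols f,ΔT,g,v,a:
  Θ: [ 0  1  0  0  0]
  L: [ 0  0  1  1  1]
  T: [-1  0 -2 -1 -2]
Row reduction gives pivot columns f,ΔT,g; rank = 3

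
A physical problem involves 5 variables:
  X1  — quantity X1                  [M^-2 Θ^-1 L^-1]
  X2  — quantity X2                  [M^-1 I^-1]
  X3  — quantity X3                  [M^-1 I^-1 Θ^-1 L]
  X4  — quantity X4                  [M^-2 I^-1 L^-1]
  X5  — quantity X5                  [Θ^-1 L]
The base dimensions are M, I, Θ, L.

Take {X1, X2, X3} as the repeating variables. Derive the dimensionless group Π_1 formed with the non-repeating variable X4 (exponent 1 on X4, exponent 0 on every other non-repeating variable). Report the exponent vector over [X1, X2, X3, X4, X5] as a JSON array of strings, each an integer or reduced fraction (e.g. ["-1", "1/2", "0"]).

["-1/2", "-3/2", "1/2", "1", "0"]

Dimensional matrix (M×I×Θ×L by X1×X2×X3×X4×X5):
  M: [-2 -1 -1 -2  0]
  I: [ 0 -1 -1 -1  0]
  Θ: [-1  0 -1  0 -1]
  L: [-1  0  1 -1  1]
Echelon form has 3 nonzero rows (pivots: X1,X2,X3)
Pivot set = {X1,X2,X3}, free = {X4,X5}
RREF:
  r0: [   1    0    0  1/2    0]
  r1: [   0    1    0  3/2   -1]
  r2: [   0    0    1 -1/2    1]
  r3: [   0    0    0    0    0]
Fix exponent of X4 at 1, X5 at 0; solve each RREF row for its pivot's exponent:
  r0: exp(X1) + (1/2)·1 = 0 ⇒ exp(X1) = -1/2
  r1: exp(X2) + (3/2)·1 = 0 ⇒ exp(X2) = -3/2
  r2: exp(X3) + (-1/2)·1 = 0 ⇒ exp(X3) = 1/2
Π_1 = X1^(-1/2) · X2^(-3/2) · X3^(1/2) · X4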